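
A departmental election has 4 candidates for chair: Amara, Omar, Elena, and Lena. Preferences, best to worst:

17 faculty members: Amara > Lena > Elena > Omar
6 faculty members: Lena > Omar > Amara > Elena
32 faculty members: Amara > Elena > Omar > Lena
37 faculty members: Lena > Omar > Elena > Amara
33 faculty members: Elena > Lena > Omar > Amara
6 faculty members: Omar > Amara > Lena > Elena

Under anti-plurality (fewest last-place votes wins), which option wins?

Last-place votes: Amara 70, Omar 17, Elena 12, Lena 32.
Elena is ranked last by the fewest voters, so Elena wins.

Elena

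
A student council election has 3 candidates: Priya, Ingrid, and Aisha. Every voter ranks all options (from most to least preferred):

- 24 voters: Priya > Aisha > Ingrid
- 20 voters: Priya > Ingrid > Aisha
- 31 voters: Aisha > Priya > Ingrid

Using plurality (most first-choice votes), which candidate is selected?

First-place votes: Priya 44, Ingrid 0, Aisha 31.
Priya has the most first-place votes.

Priya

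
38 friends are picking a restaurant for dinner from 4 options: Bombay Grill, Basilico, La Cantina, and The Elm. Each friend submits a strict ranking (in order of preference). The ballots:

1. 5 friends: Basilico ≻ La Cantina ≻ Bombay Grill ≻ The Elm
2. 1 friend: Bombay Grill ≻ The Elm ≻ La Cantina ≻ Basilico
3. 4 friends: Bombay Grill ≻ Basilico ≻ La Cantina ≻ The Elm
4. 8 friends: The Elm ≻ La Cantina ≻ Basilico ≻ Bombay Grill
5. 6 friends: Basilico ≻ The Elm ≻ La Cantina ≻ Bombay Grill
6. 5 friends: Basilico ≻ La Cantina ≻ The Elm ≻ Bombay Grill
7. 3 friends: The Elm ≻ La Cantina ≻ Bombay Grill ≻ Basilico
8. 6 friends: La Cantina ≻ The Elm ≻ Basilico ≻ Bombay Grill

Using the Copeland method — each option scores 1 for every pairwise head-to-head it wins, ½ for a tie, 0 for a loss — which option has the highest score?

Basilico

Bombay Grill: loses to Basilico, La Cantina, and The Elm → score 0.
Basilico: beats Bombay Grill, La Cantina, and The Elm → score 3.
La Cantina: beats Bombay Grill and The Elm; loses to Basilico → score 2.
The Elm: beats Bombay Grill; loses to Basilico and La Cantina → score 1.
Basilico has the best pairwise record.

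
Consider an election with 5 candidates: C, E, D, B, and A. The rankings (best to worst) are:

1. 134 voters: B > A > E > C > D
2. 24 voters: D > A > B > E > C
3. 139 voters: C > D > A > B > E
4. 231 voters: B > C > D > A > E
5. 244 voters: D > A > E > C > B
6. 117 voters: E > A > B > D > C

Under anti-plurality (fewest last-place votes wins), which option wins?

A

Last-place votes: C 141, E 370, D 134, B 244, A 0.
A is ranked last by the fewest voters, so A wins.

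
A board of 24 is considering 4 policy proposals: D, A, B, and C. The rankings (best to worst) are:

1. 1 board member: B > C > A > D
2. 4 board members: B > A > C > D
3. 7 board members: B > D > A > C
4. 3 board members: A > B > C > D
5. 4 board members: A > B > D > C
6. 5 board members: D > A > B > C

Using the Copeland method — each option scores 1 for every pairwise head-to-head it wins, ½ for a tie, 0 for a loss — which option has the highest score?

B

D: beats C; ties A; loses to B → score 1.5.
A: beats C; ties D and B → score 2.
B: beats D and C; ties A → score 2.5.
C: loses to D, A, and B → score 0.
B has the best pairwise record.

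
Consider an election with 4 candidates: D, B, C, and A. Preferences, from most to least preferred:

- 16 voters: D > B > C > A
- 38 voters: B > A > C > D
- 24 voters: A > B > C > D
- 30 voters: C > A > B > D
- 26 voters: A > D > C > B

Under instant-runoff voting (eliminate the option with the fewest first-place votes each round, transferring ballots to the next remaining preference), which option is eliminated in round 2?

Round 1: D 16, B 38, C 30, A 50. Eliminate D.
Round 2: B 54, C 30, A 50. Eliminate C.

C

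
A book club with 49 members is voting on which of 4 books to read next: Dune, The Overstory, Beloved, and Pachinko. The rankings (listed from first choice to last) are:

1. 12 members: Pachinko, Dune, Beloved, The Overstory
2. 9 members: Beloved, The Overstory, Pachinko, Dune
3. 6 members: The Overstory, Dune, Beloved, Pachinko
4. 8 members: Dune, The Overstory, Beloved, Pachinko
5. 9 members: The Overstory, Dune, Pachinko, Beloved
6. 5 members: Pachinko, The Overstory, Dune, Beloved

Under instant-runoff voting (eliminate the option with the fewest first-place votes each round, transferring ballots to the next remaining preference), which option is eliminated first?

Round 1: Dune 8, The Overstory 15, Beloved 9, Pachinko 17. Eliminate Dune.

Dune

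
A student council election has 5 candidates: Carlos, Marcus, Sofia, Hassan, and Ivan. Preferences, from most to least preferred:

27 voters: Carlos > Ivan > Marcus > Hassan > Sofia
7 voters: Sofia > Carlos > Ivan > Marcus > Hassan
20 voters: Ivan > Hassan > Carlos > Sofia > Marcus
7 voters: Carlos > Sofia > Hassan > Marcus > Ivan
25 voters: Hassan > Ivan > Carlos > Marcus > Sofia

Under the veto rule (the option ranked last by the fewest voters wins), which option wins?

Carlos

Last-place votes: Carlos 0, Marcus 20, Sofia 52, Hassan 7, Ivan 7.
Carlos is ranked last by the fewest voters, so Carlos wins.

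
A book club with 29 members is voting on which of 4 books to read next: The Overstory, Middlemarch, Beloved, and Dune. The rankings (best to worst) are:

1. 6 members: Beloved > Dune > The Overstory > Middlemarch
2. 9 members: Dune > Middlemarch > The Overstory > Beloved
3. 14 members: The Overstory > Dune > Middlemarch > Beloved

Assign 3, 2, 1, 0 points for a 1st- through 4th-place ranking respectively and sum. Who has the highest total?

The Overstory: 6·1 + 9·1 + 14·3 = 57
Middlemarch: 6·0 + 9·2 + 14·1 = 32
Beloved: 6·3 + 9·0 + 14·0 = 18
Dune: 6·2 + 9·3 + 14·2 = 67
Dune has the highest Borda score (67).

Dune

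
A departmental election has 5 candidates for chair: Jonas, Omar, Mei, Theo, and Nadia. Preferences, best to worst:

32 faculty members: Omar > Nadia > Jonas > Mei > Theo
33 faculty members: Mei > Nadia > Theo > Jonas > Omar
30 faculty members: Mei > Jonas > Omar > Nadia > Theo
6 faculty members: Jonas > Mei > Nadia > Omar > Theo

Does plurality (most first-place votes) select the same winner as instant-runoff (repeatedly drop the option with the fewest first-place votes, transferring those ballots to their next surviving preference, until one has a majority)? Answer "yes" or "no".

Plurality — first-place votes: Jonas 6, Omar 32, Mei 63, Theo 0, Nadia 0. Winner: Mei.
Instant-runoff — R1 Jonas 6, Omar 32, Mei 63, Theo 0, Nadia 0 (Mei winner). Winner: Mei.
The two methods agree.

yes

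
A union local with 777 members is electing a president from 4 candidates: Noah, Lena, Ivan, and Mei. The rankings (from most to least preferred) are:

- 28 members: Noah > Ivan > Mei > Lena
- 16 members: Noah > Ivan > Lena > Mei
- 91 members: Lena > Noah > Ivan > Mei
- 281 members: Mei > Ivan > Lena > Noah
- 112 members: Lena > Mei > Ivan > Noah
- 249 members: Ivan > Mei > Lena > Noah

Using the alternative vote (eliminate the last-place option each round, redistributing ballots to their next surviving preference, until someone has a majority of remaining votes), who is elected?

Mei

Round 1: Noah 44, Lena 203, Ivan 249, Mei 281. Eliminate Noah.
Round 2: Lena 203, Ivan 293, Mei 281. Eliminate Lena.
Round 3: Ivan 384, Mei 393. Mei has a majority.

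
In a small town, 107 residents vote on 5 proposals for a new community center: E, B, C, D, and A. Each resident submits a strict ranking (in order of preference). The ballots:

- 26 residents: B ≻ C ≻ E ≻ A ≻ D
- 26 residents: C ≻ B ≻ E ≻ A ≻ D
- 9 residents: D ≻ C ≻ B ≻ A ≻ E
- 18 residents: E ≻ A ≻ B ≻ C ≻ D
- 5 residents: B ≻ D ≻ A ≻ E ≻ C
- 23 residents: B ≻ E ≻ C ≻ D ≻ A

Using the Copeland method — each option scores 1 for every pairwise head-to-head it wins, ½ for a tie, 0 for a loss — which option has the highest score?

B

E: beats D and A; loses to B and C → score 2.
B: beats E, C, D, and A → score 4.
C: beats E, D, and A; loses to B → score 3.
D: loses to E, B, C, and A → score 0.
A: beats D; loses to E, B, and C → score 1.
B has the best pairwise record.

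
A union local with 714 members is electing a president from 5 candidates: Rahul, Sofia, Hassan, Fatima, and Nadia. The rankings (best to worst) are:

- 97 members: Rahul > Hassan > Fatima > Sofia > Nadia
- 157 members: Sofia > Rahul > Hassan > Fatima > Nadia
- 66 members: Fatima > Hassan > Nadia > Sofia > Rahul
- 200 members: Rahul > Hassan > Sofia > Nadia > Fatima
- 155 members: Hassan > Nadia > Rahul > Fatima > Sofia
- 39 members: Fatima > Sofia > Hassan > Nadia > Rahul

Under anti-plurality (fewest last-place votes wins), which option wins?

Last-place votes: Rahul 105, Sofia 155, Hassan 0, Fatima 200, Nadia 254.
Hassan is ranked last by the fewest voters, so Hassan wins.

Hassan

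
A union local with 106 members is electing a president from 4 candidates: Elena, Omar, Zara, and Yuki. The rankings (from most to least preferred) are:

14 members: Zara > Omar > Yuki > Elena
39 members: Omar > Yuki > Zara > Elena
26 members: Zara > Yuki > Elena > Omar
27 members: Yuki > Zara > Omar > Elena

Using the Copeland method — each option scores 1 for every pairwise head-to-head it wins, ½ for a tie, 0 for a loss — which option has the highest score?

Elena: loses to Omar, Zara, and Yuki → score 0.
Omar: beats Elena; ties Yuki; loses to Zara → score 1.5.
Zara: beats Elena and Omar; loses to Yuki → score 2.
Yuki: beats Elena and Zara; ties Omar → score 2.5.
Yuki has the best pairwise record.

Yuki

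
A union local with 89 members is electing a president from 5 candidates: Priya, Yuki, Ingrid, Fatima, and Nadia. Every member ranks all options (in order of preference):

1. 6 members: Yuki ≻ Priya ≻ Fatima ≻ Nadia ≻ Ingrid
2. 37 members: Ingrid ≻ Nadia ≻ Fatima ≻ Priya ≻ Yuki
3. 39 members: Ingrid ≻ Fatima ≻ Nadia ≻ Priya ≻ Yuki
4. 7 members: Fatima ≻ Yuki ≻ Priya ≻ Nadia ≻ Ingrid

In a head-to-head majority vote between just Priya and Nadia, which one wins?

Voters preferring Priya to Nadia: 13; preferring Nadia to Priya: 76.
Nadia wins the head-to-head.

Nadia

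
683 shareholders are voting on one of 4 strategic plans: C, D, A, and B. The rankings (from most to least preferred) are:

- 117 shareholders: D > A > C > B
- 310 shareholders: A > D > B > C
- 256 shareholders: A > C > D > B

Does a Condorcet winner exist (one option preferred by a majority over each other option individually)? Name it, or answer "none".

A

A vs C: 683–0 for A.
A vs D: 566–117 for A.
A vs B: 683–0 for A.
A beats every other option head-to-head.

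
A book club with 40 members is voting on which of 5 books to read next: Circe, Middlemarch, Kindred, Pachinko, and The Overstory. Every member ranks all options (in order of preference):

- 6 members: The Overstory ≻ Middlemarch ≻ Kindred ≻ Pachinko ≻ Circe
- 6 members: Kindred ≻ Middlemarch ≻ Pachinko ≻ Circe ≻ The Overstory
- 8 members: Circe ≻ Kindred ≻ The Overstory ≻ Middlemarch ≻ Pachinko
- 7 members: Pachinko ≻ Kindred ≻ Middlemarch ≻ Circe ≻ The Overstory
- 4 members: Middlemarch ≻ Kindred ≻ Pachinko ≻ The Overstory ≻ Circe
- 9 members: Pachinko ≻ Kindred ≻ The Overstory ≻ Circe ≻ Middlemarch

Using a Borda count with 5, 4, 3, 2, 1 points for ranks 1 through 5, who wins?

Kindred

Circe: 6·1 + 6·2 + 8·5 + 7·2 + 4·1 + 9·2 = 94
Middlemarch: 6·4 + 6·4 + 8·2 + 7·3 + 4·5 + 9·1 = 114
Kindred: 6·3 + 6·5 + 8·4 + 7·4 + 4·4 + 9·4 = 160
Pachinko: 6·2 + 6·3 + 8·1 + 7·5 + 4·3 + 9·5 = 130
The Overstory: 6·5 + 6·1 + 8·3 + 7·1 + 4·2 + 9·3 = 102
Kindred has the highest Borda score (160).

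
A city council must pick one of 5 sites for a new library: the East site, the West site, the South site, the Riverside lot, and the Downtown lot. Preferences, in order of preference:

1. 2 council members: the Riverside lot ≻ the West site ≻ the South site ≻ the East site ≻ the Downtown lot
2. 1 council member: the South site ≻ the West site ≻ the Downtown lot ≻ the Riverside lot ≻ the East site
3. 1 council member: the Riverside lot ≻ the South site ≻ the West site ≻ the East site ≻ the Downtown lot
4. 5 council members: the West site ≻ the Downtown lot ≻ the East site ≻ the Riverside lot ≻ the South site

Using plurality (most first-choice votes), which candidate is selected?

First-place votes: the East site 0, the West site 5, the South site 1, the Riverside lot 3, the Downtown lot 0.
the West site has the most first-place votes.

the West site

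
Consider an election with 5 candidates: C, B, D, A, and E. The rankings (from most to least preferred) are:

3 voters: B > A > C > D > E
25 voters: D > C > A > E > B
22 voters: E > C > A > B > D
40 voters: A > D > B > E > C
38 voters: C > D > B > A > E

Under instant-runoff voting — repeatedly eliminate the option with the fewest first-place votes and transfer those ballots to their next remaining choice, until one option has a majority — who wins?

Round 1: C 38, B 3, D 25, A 40, E 22. Eliminate B.
Round 2: C 38, D 25, A 43, E 22. Eliminate E.
Round 3: C 60, D 25, A 43. Eliminate D.
Round 4: C 85, A 43. C has a majority.

C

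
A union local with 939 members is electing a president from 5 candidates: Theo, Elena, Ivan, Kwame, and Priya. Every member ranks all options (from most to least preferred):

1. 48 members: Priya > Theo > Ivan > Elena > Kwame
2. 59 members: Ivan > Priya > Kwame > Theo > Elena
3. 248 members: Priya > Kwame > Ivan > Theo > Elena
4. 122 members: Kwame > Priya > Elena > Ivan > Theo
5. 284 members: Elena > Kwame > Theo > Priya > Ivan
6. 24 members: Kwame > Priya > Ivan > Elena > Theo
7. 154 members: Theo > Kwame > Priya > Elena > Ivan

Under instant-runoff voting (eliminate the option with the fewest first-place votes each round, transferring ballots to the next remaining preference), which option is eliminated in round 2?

Kwame

Round 1: Theo 154, Elena 284, Ivan 59, Kwame 146, Priya 296. Eliminate Ivan.
Round 2: Theo 154, Elena 284, Kwame 146, Priya 355. Eliminate Kwame.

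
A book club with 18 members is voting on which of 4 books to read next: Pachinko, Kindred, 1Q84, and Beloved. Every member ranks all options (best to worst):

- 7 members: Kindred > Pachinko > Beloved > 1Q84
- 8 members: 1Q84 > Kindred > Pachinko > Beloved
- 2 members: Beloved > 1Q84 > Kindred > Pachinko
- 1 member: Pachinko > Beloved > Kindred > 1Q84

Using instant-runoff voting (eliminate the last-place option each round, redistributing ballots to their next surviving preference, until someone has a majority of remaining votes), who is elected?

Round 1: Pachinko 1, Kindred 7, 1Q84 8, Beloved 2. Eliminate Pachinko.
Round 2: Kindred 7, 1Q84 8, Beloved 3. Eliminate Beloved.
Round 3: Kindred 8, 1Q84 10. 1Q84 has a majority.

1Q84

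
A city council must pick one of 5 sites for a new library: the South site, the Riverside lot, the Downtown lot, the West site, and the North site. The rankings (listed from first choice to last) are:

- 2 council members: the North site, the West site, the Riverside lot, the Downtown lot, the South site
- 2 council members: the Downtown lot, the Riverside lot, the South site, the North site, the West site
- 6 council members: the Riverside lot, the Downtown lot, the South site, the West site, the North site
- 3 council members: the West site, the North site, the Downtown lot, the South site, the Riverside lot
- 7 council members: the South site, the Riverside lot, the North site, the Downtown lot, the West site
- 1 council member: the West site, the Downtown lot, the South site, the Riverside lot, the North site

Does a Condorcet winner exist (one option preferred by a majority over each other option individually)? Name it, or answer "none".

Checking pairwise contests:
the Downtown lot beats the South site 14–7.
the South site beats the Riverside lot 11–10.
the Riverside lot beats the Downtown lot 15–6.
the South site beats the West site 15–6.
the South site beats the North site 16–5.
Every option loses at least one head-to-head, so there is no Condorcet winner.

none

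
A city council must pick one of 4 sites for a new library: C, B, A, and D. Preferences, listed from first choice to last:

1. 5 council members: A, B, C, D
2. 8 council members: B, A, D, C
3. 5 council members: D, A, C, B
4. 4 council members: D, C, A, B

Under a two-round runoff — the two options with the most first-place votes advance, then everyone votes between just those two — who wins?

Round 1 first-place votes: C 0, B 8, A 5, D 9.
D and B advance.
Runoff: D is preferred to B by 9 voters; B by 13.
B wins the runoff.

B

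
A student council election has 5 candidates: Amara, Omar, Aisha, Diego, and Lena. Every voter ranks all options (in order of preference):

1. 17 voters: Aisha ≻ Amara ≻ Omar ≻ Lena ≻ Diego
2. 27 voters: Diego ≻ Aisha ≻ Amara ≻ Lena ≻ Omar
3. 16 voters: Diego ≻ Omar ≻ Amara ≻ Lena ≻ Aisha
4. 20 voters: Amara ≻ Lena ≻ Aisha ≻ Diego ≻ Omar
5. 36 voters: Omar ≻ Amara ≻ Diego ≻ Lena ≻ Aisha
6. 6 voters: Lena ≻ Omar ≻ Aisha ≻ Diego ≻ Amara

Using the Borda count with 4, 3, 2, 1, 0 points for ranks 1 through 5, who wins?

Amara: 17·3 + 27·2 + 16·2 + 20·4 + 36·3 + 6·0 = 325
Omar: 17·2 + 27·0 + 16·3 + 20·0 + 36·4 + 6·3 = 244
Aisha: 17·4 + 27·3 + 16·0 + 20·2 + 36·0 + 6·2 = 201
Diego: 17·0 + 27·4 + 16·4 + 20·1 + 36·2 + 6·1 = 270
Lena: 17·1 + 27·1 + 16·1 + 20·3 + 36·1 + 6·4 = 180
Amara has the highest Borda score (325).

Amara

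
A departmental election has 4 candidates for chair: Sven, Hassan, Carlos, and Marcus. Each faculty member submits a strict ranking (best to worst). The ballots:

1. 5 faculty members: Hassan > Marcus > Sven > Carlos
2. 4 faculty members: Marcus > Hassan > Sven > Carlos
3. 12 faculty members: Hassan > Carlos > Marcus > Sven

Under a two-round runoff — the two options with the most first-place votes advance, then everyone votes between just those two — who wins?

Hassan

Round 1 first-place votes: Sven 0, Hassan 17, Carlos 0, Marcus 4.
Hassan and Marcus advance.
Runoff: Hassan is preferred to Marcus by 17 voters; Marcus by 4.
Hassan wins the runoff.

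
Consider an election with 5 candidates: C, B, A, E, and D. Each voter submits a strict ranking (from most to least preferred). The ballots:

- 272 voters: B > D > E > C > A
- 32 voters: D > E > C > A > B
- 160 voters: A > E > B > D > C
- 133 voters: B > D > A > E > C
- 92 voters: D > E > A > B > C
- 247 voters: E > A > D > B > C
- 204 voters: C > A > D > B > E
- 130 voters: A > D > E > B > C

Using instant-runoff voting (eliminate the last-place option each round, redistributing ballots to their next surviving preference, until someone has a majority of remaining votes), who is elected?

Round 1: C 204, B 405, A 290, E 247, D 124. Eliminate D.
Round 2: C 204, B 405, A 290, E 371. Eliminate C.
Round 3: B 405, A 494, E 371. Eliminate E.
Round 4: B 405, A 865. A has a majority.

A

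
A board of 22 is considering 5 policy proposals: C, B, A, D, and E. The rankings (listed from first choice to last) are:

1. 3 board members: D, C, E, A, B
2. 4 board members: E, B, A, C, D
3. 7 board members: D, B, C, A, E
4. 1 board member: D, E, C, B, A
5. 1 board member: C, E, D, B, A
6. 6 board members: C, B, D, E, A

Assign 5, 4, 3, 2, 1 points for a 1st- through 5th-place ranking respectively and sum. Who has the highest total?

D

C: 3·4 + 4·2 + 7·3 + 1·3 + 1·5 + 6·5 = 79
B: 3·1 + 4·4 + 7·4 + 1·2 + 1·2 + 6·4 = 75
A: 3·2 + 4·3 + 7·2 + 1·1 + 1·1 + 6·1 = 40
D: 3·5 + 4·1 + 7·5 + 1·5 + 1·3 + 6·3 = 80
E: 3·3 + 4·5 + 7·1 + 1·4 + 1·4 + 6·2 = 56
D has the highest Borda score (80).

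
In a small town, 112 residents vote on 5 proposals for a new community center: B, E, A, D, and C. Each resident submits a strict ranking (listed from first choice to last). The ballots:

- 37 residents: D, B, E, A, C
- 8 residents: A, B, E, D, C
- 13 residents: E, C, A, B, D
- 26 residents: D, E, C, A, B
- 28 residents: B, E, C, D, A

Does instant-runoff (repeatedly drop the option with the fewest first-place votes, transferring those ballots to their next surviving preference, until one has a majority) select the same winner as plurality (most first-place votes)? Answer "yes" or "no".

yes

Instant-runoff — R1 B 28, E 13, A 8, D 63, C 0 (D winner). Winner: D.
Plurality — first-place votes: B 28, E 13, A 8, D 63, C 0. Winner: D.
The two methods agree.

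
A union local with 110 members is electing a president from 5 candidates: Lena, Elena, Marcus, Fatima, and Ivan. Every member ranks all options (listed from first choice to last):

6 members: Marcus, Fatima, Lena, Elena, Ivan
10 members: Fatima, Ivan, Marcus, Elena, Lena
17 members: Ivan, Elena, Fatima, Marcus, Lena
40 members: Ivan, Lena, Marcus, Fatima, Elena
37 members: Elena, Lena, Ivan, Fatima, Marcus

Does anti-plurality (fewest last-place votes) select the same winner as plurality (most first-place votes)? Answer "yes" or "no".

no

Anti-plurality — last-place votes: Lena 27, Elena 40, Marcus 37, Fatima 0, Ivan 6. Winner: Fatima.
Plurality — first-place votes: Lena 0, Elena 37, Marcus 6, Fatima 10, Ivan 57. Winner: Ivan.
The two methods disagree.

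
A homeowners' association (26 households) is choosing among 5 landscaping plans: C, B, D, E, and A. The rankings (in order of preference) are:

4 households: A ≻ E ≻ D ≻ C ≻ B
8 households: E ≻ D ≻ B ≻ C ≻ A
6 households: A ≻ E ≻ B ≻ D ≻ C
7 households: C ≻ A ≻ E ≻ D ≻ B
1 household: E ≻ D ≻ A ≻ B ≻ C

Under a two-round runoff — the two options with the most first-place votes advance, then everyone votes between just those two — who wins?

A

Round 1 first-place votes: C 7, B 0, D 0, E 9, A 10.
A and E advance.
Runoff: A is preferred to E by 17 voters; E by 9.
A wins the runoff.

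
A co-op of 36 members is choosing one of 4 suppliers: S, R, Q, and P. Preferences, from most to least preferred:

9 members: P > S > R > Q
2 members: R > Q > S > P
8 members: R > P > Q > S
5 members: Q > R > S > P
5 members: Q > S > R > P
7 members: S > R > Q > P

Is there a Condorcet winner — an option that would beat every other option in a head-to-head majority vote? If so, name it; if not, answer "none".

Checking pairwise contests:
Q beats S 20–16.
S beats R 21–15.
R beats Q 26–10.
S beats P 19–17.
Every option loses at least one head-to-head, so there is no Condorcet winner.

none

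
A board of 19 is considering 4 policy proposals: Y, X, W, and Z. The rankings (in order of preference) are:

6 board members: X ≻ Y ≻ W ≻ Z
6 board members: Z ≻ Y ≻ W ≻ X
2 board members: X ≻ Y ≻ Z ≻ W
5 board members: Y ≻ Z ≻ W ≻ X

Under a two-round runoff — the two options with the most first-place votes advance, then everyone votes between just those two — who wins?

Round 1 first-place votes: Y 5, X 8, W 0, Z 6.
X and Z advance.
Runoff: X is preferred to Z by 8 voters; Z by 11.
Z wins the runoff.

Z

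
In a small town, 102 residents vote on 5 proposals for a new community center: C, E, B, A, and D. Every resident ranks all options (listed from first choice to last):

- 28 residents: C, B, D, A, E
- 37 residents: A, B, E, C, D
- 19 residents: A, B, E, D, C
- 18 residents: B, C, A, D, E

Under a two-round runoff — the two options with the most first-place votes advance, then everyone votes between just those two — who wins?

A

Round 1 first-place votes: C 28, E 0, B 18, A 56, D 0.
A and C advance.
Runoff: A is preferred to C by 56 voters; C by 46.
A wins the runoff.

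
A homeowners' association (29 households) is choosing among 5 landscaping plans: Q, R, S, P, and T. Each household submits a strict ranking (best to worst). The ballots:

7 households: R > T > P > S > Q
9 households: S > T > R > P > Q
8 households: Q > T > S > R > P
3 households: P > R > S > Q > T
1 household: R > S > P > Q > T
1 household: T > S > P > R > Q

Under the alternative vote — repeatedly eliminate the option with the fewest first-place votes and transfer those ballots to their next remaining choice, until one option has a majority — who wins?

Round 1: Q 8, R 8, S 9, P 3, T 1. Eliminate T.
Round 2: Q 8, R 8, S 10, P 3. Eliminate P.
Round 3: Q 8, R 11, S 10. Eliminate Q.
Round 4: R 11, S 18. S has a majority.

S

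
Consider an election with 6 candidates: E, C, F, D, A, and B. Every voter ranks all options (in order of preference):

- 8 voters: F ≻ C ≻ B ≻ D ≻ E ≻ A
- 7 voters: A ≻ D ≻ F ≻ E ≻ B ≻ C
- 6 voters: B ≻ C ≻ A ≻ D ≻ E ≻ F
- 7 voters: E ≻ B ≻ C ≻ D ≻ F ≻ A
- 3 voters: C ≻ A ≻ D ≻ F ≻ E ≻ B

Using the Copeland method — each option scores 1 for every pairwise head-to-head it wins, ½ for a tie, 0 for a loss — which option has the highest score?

C

E: beats B; loses to C, F, D, and A → score 1.
C: beats E, F, D, and A; loses to B → score 4.
F: beats E and B; loses to C, D, and A → score 2.
D: beats E and F; loses to C, A, and B → score 2.
A: beats E, F, and D; loses to C and B → score 3.
B: beats C, D, and A; loses to E and F → score 3.
C has the best pairwise record.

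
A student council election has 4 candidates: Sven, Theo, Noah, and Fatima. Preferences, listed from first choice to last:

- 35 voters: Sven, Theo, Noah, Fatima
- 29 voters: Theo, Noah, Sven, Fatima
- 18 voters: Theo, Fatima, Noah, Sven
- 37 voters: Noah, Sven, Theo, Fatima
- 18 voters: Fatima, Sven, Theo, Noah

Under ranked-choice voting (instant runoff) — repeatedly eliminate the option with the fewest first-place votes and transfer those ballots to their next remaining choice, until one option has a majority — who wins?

Round 1: Sven 35, Theo 47, Noah 37, Fatima 18. Eliminate Fatima.
Round 2: Sven 53, Theo 47, Noah 37. Eliminate Noah.
Round 3: Sven 90, Theo 47. Sven has a majority.

Sven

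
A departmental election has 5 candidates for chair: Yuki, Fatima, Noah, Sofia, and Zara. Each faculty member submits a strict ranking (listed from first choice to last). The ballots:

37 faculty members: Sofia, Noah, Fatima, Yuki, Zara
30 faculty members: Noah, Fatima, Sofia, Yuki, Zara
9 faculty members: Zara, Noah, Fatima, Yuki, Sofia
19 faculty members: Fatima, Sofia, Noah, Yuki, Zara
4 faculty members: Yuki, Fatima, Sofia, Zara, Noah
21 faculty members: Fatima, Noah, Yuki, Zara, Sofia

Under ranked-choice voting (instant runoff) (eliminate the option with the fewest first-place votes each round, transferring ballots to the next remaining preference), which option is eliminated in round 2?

Round 1: Yuki 4, Fatima 40, Noah 30, Sofia 37, Zara 9. Eliminate Yuki.
Round 2: Fatima 44, Noah 30, Sofia 37, Zara 9. Eliminate Zara.

Zara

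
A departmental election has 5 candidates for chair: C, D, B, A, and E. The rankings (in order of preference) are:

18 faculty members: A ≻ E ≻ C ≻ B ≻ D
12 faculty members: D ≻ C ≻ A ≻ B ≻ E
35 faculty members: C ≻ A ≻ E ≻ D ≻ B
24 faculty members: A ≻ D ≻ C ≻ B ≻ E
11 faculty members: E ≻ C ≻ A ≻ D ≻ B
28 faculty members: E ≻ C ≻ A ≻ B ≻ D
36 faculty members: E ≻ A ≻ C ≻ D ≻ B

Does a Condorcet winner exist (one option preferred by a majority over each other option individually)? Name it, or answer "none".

none

Checking pairwise contests:
E beats C 93–71.
C beats D 128–36.
C beats B 164–0.
C beats A 86–78.
A beats E 89–75.
Every option loses at least one head-to-head, so there is no Condorcet winner.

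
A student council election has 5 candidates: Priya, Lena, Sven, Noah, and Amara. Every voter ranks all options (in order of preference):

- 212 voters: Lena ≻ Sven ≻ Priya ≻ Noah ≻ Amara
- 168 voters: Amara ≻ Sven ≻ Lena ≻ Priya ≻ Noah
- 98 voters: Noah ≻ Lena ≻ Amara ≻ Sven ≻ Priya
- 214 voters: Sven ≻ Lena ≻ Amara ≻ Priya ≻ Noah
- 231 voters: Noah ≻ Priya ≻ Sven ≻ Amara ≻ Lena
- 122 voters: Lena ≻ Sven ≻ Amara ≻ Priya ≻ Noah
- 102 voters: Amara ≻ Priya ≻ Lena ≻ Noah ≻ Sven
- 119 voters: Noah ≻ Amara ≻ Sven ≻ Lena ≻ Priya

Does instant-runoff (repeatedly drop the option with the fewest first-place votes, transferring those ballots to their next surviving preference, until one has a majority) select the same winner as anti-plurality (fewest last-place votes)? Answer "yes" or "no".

no

Instant-runoff — R1 Priya 0, Lena 334, Sven 214, Noah 448, Amara 270 (Priya out); R2 Lena 334, Sven 214, Noah 448, Amara 270 (Sven out); R3 Lena 548, Noah 448, Amara 270 (Amara out); R4 Lena 818, Noah 448 (Lena winner). Winner: Lena.
Anti-plurality — last-place votes: Priya 217, Lena 231, Sven 102, Noah 504, Amara 212. Winner: Sven.
The two methods disagree.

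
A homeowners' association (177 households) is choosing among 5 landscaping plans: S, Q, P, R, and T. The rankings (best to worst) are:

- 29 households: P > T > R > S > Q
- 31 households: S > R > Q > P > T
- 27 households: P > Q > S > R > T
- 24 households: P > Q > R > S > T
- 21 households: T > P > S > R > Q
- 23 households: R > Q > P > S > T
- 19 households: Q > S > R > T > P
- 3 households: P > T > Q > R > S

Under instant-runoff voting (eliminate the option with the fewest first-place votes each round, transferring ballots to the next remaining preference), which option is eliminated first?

Q

Round 1: S 31, Q 19, P 83, R 23, T 21. Eliminate Q.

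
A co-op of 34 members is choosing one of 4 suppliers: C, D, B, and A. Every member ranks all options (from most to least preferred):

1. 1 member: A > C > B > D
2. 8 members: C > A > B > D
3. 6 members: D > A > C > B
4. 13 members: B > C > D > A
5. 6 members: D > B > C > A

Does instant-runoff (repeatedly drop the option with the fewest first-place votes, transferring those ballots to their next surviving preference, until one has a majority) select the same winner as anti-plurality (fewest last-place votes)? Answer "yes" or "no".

no

Instant-runoff — R1 C 8, D 12, B 13, A 1 (A out); R2 C 9, D 12, B 13 (C out); R3 D 12, B 22 (B winner). Winner: B.
Anti-plurality — last-place votes: C 0, D 9, B 6, A 19. Winner: C.
The two methods disagree.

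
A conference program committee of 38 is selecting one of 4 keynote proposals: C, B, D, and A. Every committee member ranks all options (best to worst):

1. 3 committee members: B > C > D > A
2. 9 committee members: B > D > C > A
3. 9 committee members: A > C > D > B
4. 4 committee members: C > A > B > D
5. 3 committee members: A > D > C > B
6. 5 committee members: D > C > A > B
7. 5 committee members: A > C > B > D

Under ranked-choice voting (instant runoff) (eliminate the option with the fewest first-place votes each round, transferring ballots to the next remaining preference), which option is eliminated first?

C

Round 1: C 4, B 12, D 5, A 17. Eliminate C.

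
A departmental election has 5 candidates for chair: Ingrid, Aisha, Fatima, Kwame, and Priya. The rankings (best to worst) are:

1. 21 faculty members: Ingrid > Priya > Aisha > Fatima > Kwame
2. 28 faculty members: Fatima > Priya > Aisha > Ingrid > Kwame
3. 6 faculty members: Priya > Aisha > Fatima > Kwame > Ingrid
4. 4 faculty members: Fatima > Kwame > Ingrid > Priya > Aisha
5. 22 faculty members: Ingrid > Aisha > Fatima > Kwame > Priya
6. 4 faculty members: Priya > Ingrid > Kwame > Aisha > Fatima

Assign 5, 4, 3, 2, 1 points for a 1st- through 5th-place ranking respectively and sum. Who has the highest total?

Ingrid

Ingrid: 21·5 + 28·2 + 6·1 + 4·3 + 22·5 + 4·4 = 305
Aisha: 21·3 + 28·3 + 6·4 + 4·1 + 22·4 + 4·2 = 271
Fatima: 21·2 + 28·5 + 6·3 + 4·5 + 22·3 + 4·1 = 290
Kwame: 21·1 + 28·1 + 6·2 + 4·4 + 22·2 + 4·3 = 133
Priya: 21·4 + 28·4 + 6·5 + 4·2 + 22·1 + 4·5 = 276
Ingrid has the highest Borda score (305).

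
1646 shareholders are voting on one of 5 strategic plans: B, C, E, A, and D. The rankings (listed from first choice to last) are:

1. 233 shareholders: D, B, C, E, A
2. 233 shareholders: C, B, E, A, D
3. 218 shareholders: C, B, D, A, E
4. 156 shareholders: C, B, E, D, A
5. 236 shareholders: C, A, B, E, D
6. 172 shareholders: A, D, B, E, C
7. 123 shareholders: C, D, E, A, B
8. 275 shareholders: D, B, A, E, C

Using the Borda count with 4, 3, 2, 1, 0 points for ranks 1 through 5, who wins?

B: 233·3 + 233·3 + 218·3 + 156·3 + 236·2 + 172·2 + 123·0 + 275·3 = 4161
C: 233·2 + 233·4 + 218·4 + 156·4 + 236·4 + 172·0 + 123·4 + 275·0 = 4330
E: 233·1 + 233·2 + 218·0 + 156·2 + 236·1 + 172·1 + 123·2 + 275·1 = 1940
A: 233·0 + 233·1 + 218·1 + 156·0 + 236·3 + 172·4 + 123·1 + 275·2 = 2520
D: 233·4 + 233·0 + 218·2 + 156·1 + 236·0 + 172·3 + 123·3 + 275·4 = 3509
C has the highest Borda score (4330).

C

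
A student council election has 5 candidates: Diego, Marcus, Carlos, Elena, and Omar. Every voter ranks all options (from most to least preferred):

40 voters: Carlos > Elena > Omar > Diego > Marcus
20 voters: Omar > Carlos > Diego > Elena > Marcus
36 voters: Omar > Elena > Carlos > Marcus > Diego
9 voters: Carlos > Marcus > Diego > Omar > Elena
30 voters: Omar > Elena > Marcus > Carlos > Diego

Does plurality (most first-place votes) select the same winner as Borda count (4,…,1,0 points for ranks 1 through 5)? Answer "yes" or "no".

Plurality — first-place votes: Diego 0, Marcus 0, Carlos 49, Elena 0, Omar 86. Winner: Omar.
Borda — scores: Diego 98, Marcus 123, Carlos 358, Elena 338, Omar 433. Winner: Omar.
The two methods agree.

yes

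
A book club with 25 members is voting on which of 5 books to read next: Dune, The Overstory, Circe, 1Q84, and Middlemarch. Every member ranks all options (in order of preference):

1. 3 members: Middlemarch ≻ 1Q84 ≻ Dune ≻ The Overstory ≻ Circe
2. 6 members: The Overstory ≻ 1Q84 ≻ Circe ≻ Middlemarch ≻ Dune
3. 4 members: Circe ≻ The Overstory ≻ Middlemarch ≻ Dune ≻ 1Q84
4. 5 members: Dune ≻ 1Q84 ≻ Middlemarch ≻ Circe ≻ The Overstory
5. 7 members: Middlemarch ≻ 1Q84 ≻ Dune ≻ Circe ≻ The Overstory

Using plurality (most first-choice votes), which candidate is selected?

Middlemarch

First-place votes: Dune 5, The Overstory 6, Circe 4, 1Q84 0, Middlemarch 10.
Middlemarch has the most first-place votes.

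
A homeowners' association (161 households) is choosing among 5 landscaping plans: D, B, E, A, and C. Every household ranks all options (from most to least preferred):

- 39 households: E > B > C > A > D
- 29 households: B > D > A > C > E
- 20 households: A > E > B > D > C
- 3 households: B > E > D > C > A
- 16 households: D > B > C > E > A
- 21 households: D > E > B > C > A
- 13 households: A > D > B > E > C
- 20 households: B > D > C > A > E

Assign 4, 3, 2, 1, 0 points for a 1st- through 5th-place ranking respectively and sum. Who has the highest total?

D: 39·0 + 29·3 + 20·1 + 3·2 + 16·4 + 21·4 + 13·3 + 20·3 = 360
B: 39·3 + 29·4 + 20·2 + 3·4 + 16·3 + 21·2 + 13·2 + 20·4 = 481
E: 39·4 + 29·0 + 20·3 + 3·3 + 16·1 + 21·3 + 13·1 + 20·0 = 317
A: 39·1 + 29·2 + 20·4 + 3·0 + 16·0 + 21·0 + 13·4 + 20·1 = 249
C: 39·2 + 29·1 + 20·0 + 3·1 + 16·2 + 21·1 + 13·0 + 20·2 = 203
B has the highest Borda score (481).

B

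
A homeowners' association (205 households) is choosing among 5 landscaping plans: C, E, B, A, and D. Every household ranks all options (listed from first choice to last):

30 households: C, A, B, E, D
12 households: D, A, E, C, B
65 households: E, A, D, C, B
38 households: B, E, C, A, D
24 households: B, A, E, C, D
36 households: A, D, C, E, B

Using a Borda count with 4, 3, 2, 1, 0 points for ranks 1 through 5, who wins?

A

C: 30·4 + 12·1 + 65·1 + 38·2 + 24·1 + 36·2 = 369
E: 30·1 + 12·2 + 65·4 + 38·3 + 24·2 + 36·1 = 512
B: 30·2 + 12·0 + 65·0 + 38·4 + 24·4 + 36·0 = 308
A: 30·3 + 12·3 + 65·3 + 38·1 + 24·3 + 36·4 = 575
D: 30·0 + 12·4 + 65·2 + 38·0 + 24·0 + 36·3 = 286
A has the highest Borda score (575).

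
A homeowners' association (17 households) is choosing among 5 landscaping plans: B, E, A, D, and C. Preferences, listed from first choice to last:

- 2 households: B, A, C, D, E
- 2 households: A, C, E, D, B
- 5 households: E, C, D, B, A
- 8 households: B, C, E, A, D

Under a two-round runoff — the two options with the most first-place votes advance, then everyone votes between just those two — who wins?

B

Round 1 first-place votes: B 10, E 5, A 2, D 0, C 0.
B and E advance.
Runoff: B is preferred to E by 10 voters; E by 7.
B wins the runoff.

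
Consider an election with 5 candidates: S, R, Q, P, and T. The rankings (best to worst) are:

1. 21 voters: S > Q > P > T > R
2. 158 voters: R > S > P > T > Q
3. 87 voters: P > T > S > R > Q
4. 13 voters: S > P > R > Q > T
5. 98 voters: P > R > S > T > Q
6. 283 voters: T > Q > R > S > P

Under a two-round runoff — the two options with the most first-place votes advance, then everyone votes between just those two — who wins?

P

Round 1 first-place votes: S 34, R 158, Q 0, P 185, T 283.
T and P advance.
Runoff: T is preferred to P by 283 voters; P by 377.
P wins the runoff.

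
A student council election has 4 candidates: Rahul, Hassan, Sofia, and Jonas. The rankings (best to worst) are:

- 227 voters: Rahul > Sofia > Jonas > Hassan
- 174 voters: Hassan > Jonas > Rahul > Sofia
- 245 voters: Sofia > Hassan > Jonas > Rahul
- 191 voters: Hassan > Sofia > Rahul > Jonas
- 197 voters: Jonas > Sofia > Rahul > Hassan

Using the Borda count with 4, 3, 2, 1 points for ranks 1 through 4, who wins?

Sofia

Rahul: 227·4 + 174·2 + 245·1 + 191·2 + 197·2 = 2277
Hassan: 227·1 + 174·4 + 245·3 + 191·4 + 197·1 = 2619
Sofia: 227·3 + 174·1 + 245·4 + 191·3 + 197·3 = 2999
Jonas: 227·2 + 174·3 + 245·2 + 191·1 + 197·4 = 2445
Sofia has the highest Borda score (2999).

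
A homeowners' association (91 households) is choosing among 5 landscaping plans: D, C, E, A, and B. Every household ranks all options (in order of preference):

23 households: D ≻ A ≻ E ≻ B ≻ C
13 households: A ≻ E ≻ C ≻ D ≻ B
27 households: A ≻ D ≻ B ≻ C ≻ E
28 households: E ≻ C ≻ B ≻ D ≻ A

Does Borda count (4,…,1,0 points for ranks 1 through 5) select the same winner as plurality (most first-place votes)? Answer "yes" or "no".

Borda — scores: D 214, C 137, E 197, A 229, B 133. Winner: A.
Plurality — first-place votes: D 23, C 0, E 28, A 40, B 0. Winner: A.
The two methods agree.

yes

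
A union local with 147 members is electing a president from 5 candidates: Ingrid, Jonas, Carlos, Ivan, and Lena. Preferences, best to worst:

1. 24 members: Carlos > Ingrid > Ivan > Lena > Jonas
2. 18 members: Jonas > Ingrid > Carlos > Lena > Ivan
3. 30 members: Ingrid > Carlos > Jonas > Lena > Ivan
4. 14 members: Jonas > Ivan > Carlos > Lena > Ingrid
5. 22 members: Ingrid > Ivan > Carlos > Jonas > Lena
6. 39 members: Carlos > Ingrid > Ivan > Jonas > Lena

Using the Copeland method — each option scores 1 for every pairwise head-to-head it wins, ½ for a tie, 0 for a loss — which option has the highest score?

Ingrid: beats Jonas, Ivan, and Lena; loses to Carlos → score 3.
Jonas: beats Lena; loses to Ingrid, Carlos, and Ivan → score 1.
Carlos: beats Ingrid, Jonas, Ivan, and Lena → score 4.
Ivan: beats Jonas and Lena; loses to Ingrid and Carlos → score 2.
Lena: loses to Ingrid, Jonas, Carlos, and Ivan → score 0.
Carlos has the best pairwise record.

Carlos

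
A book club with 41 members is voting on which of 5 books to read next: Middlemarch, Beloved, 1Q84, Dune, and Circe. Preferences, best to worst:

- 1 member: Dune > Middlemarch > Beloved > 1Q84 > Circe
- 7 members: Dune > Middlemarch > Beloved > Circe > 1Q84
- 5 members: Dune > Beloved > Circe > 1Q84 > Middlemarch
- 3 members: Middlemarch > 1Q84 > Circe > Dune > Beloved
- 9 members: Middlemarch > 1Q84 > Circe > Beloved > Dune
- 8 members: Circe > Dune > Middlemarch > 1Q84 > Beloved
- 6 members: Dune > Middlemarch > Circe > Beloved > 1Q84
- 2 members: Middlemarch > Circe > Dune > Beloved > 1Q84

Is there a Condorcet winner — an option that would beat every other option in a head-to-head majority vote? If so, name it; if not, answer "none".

Checking pairwise contests:
Dune beats Middlemarch 27–14.
Middlemarch beats Beloved 36–5.
Middlemarch beats 1Q84 36–5.
Circe beats Dune 22–19.
Middlemarch beats Circe 28–13.
Every option loses at least one head-to-head, so there is no Condorcet winner.

none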